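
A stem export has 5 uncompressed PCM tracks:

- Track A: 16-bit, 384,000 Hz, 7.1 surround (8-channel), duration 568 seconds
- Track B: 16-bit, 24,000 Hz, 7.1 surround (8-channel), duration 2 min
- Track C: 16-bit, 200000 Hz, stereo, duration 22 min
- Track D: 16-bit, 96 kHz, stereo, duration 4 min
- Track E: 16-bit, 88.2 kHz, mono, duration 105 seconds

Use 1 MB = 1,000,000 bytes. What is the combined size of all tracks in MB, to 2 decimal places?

4702.55 MB

Track A: 384,000 × 568 × 2 × 8 = 3,489,792,000 bytes.
Track B: 2 min = 120 s; 24,000 × 120 × 2 × 8 = 46,080,000 bytes.
Track C: 22 min = 1,320 s; 200,000 × 1,320 × 2 × 2 = 1,056,000,000 bytes.
Track D: 4 min = 240 s; 96,000 × 240 × 2 × 2 = 92,160,000 bytes.
Track E: 88,200 × 105 × 2 × 1 = 18,522,000 bytes.
Total = 4,702,554,000 bytes = 4702.55 MB.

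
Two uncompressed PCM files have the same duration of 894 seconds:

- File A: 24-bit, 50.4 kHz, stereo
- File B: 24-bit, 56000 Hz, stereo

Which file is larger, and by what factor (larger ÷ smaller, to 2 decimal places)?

File B, by a factor of 1.11

File A: 50,400 × 3 × 2 = 302,400 bytes/s.
File B: 56,000 × 3 × 2 = 336,000 bytes/s.
File B is larger; ratio = 300,384,000 / 270,345,600 = 1.11.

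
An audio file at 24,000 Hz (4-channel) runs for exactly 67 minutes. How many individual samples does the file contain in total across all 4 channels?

exactly 67 minutes = 4,020 s.
24,000 × 4,020 s × 4 ch = 385,920,000 samples.

385,920,000 samples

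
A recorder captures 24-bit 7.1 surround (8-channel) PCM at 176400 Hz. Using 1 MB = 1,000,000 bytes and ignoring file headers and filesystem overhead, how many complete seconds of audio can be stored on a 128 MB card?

30 seconds

Uncompressed byte rate = 176,400 × 3 × 8 = 4,233,600 bytes/s.
Capacity = 128 × 1,000,000 = 128,000,000 bytes.
128,000,000 / 4,233,600 ≈ 30.23 s → 30 seconds.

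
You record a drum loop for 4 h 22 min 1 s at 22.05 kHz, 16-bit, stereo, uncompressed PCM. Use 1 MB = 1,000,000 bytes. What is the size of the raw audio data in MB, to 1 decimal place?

1386.6 MB

Duration = 4 h 22 min 1 s = 15,721 s.
Bytes = 22,050 samples/s × 15,721 s × 2 bytes/sample × 2 ch = 1,386,592,200 bytes.
1,386,592,200 / 1,000,000 = 1386.6 MB.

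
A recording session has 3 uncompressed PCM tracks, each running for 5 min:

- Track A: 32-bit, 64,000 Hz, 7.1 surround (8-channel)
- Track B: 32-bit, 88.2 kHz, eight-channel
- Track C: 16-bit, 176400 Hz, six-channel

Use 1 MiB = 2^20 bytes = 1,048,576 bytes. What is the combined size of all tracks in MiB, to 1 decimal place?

5 min = 300 s.
Track A: 64,000 × 300 × 4 × 8 = 614,400,000 bytes.
Track B: 88,200 × 300 × 4 × 8 = 846,720,000 bytes.
Track C: 176,400 × 300 × 2 × 6 = 635,040,000 bytes.
Total = 2,096,160,000 bytes = 1999.1 MiB.

1999.1 MiB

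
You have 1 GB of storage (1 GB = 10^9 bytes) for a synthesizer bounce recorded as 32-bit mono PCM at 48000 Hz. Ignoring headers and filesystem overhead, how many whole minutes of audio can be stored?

86 minutes

Uncompressed byte rate = 48,000 × 4 × 1 = 192,000 bytes/s.
Capacity = 1 × 1,000,000,000 = 1,000,000,000 bytes.
1,000,000,000 / 192,000 ≈ 5208.33 s → 86 minutes.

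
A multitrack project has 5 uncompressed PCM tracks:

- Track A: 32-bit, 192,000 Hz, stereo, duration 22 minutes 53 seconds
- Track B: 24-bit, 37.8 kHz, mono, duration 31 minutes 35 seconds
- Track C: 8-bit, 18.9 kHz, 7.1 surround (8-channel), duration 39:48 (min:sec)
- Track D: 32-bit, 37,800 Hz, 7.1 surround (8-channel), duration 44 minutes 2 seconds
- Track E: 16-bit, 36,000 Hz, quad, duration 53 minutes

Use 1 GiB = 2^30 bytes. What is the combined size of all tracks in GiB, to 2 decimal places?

Track A: 22 minutes 53 seconds = 1,373 s; 192,000 × 1,373 × 4 × 2 = 2,108,928,000 bytes.
Track B: 31 minutes 35 seconds = 1,895 s; 37,800 × 1,895 × 3 × 1 = 214,893,000 bytes.
Track C: 39:48 (min:sec) = 2,388 s; 18,900 × 2,388 × 1 × 8 = 361,065,600 bytes.
Track D: 44 minutes 2 seconds = 2,642 s; 37,800 × 2,642 × 4 × 8 = 3,195,763,200 bytes.
Track E: 53 minutes = 3,180 s; 36,000 × 3,180 × 2 × 4 = 915,840,000 bytes.
Total = 6,796,489,800 bytes = 6.33 GiB.

6.33 GiB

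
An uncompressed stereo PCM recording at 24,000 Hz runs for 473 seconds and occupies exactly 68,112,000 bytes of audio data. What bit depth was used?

Bytes per sample = 68,112,000 / (24,000 × 473 × 2) = 68,112,000 / 22,704,000 = 3.
Bit depth = 3 × 8 = 24 bits.

24 bits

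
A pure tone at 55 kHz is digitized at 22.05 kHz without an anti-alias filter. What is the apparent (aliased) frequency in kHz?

10.9 kHz

Nyquist = 22,050/2 = 11,025 Hz; 55,000 Hz exceeds it.
Alias = |55,000 − 2×22,050| = |55,000 − 44,100| = 10,900 Hz = 10.9 kHz.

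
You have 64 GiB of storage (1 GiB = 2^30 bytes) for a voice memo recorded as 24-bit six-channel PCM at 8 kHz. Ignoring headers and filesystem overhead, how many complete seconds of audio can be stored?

477,218 seconds

Uncompressed byte rate = 8,000 × 3 × 6 = 144,000 bytes/s.
Capacity = 64 × 1,073,741,824 = 68,719,476,736 bytes.
68,719,476,736 / 144,000 ≈ 477218.59 s → 477,218 seconds.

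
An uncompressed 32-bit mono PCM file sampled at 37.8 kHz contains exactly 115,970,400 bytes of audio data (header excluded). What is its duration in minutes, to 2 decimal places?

Byte rate = 37,800 × 4 × 1 = 151,200 bytes/s.
Duration = 115,970,400 / 151,200 = 767 s.
767 s / 60 = 12.78 minutes.

12.78 minutes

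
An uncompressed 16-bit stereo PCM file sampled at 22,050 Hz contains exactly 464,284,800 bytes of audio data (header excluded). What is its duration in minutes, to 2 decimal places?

87.73 minutes

Byte rate = 22,050 × 2 × 2 = 88,200 bytes/s.
Duration = 464,284,800 / 88,200 = 5,264 s.
5,264 s / 60 = 87.73 minutes.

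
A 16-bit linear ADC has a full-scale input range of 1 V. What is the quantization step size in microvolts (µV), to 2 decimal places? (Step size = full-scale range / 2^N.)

1 V / 2^16 = 1 / 65,536 V = 15.26 µV.

15.26 µV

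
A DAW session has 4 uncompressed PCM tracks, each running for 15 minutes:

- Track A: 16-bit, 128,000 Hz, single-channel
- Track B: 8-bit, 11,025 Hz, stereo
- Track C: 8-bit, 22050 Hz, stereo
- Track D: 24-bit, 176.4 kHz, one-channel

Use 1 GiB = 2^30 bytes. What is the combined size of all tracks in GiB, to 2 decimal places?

15 minutes = 900 s.
Track A: 128,000 × 900 × 2 × 1 = 230,400,000 bytes.
Track B: 11,025 × 900 × 1 × 2 = 19,845,000 bytes.
Track C: 22,050 × 900 × 1 × 2 = 39,690,000 bytes.
Track D: 176,400 × 900 × 3 × 1 = 476,280,000 bytes.
Total = 766,215,000 bytes = 0.71 GiB.

0.71 GiB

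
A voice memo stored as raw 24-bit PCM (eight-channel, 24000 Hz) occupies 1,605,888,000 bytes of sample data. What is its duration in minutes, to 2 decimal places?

46.47 minutes

Byte rate = 24,000 × 3 × 8 = 576,000 bytes/s.
Duration = 1,605,888,000 / 576,000 = 2,788 s.
2,788 s / 60 = 46.47 minutes.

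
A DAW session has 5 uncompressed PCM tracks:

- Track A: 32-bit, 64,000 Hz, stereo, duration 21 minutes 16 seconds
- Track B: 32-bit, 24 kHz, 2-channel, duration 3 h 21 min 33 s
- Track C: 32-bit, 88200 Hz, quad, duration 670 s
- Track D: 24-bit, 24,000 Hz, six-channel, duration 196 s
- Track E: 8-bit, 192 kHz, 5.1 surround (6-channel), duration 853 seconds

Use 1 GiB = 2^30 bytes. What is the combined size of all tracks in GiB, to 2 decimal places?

4.65 GiB

Track A: 21 minutes 16 seconds = 1,276 s; 64,000 × 1,276 × 4 × 2 = 653,312,000 bytes.
Track B: 3 h 21 min 33 s = 12,093 s; 24,000 × 12,093 × 4 × 2 = 2,321,856,000 bytes.
Track C: 88,200 × 670 × 4 × 4 = 945,504,000 bytes.
Track D: 24,000 × 196 × 3 × 6 = 84,672,000 bytes.
Track E: 192,000 × 853 × 1 × 6 = 982,656,000 bytes.
Total = 4,988,000,000 bytes = 4.65 GiB.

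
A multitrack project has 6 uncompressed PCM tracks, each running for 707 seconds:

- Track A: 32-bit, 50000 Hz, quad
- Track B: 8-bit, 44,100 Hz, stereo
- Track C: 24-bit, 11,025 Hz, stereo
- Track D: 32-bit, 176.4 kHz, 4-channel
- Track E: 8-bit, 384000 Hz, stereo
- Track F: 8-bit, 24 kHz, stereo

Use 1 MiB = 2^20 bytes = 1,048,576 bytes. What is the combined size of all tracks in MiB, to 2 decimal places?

Track A: 50,000 × 707 × 4 × 4 = 565,600,000 bytes.
Track B: 44,100 × 707 × 1 × 2 = 62,357,400 bytes.
Track C: 11,025 × 707 × 3 × 2 = 46,768,050 bytes.
Track D: 176,400 × 707 × 4 × 4 = 1,995,436,800 bytes.
Track E: 384,000 × 707 × 1 × 2 = 542,976,000 bytes.
Track F: 24,000 × 707 × 1 × 2 = 33,936,000 bytes.
Total = 3,247,074,250 bytes = 3096.65 MiB.

3096.65 MiB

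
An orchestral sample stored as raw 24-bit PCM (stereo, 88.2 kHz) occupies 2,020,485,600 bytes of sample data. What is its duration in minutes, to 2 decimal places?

Byte rate = 88,200 × 3 × 2 = 529,200 bytes/s.
Duration = 2,020,485,600 / 529,200 = 3,818 s.
3,818 s / 60 = 63.63 minutes.

63.63 minutes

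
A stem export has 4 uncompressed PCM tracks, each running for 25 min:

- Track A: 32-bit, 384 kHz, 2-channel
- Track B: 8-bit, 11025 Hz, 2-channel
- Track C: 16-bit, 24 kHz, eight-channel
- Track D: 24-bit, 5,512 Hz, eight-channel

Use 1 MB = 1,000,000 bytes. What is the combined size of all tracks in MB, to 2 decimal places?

25 min = 1,500 s.
Track A: 384,000 × 1,500 × 4 × 2 = 4,608,000,000 bytes.
Track B: 11,025 × 1,500 × 1 × 2 = 33,075,000 bytes.
Track C: 24,000 × 1,500 × 2 × 8 = 576,000,000 bytes.
Track D: 5,512 × 1,500 × 3 × 8 = 198,432,000 bytes.
Total = 5,415,507,000 bytes = 5415.51 MB.

5415.51 MB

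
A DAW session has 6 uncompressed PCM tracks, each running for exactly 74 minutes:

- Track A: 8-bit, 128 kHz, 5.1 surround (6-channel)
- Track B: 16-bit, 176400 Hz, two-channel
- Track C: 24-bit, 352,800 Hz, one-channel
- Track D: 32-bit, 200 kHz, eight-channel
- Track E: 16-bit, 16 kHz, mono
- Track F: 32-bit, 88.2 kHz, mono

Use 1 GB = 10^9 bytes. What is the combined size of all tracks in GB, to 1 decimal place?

exactly 74 minutes = 4,440 s.
Track A: 128,000 × 4,440 × 1 × 6 = 3,409,920,000 bytes.
Track B: 176,400 × 4,440 × 2 × 2 = 3,132,864,000 bytes.
Track C: 352,800 × 4,440 × 3 × 1 = 4,699,296,000 bytes.
Track D: 200,000 × 4,440 × 4 × 8 = 28,416,000,000 bytes.
Track E: 16,000 × 4,440 × 2 × 1 = 142,080,000 bytes.
Track F: 88,200 × 4,440 × 4 × 1 = 1,566,432,000 bytes.
Total = 41,366,592,000 bytes = 41.4 GB.

41.4 GB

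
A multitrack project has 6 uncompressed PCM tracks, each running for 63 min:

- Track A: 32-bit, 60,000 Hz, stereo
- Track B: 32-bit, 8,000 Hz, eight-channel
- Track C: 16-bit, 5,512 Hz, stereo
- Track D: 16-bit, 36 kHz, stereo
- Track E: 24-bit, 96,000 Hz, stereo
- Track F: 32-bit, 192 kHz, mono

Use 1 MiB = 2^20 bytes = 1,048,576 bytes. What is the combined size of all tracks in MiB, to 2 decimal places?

63 min = 3,780 s.
Track A: 60,000 × 3,780 × 4 × 2 = 1,814,400,000 bytes.
Track B: 8,000 × 3,780 × 4 × 8 = 967,680,000 bytes.
Track C: 5,512 × 3,780 × 2 × 2 = 83,341,440 bytes.
Track D: 36,000 × 3,780 × 2 × 2 = 544,320,000 bytes.
Track E: 96,000 × 3,780 × 3 × 2 = 2,177,280,000 bytes.
Track F: 192,000 × 3,780 × 4 × 1 = 2,903,040,000 bytes.
Total = 8,490,061,440 bytes = 8096.75 MiB.

8096.75 MiB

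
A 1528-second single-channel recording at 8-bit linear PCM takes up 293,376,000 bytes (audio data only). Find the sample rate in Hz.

192,000 Hz

Bytes = sample_rate × seconds × bytes_per_sample × channels.
sample_rate = 293,376,000 / (1,528 × 1 × 1) = 293,376,000 / 1,528 = 192,000 Hz.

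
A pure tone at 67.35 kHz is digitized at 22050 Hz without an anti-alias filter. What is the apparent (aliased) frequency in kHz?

1.2 kHz

Nyquist = 22,050/2 = 11,025 Hz; 67,350 Hz exceeds it.
Alias = |67,350 − 3×22,050| = |67,350 − 66,150| = 1,200 Hz = 1.2 kHz.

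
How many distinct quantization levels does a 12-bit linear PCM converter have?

2^12 = 4,096.

4,096 levels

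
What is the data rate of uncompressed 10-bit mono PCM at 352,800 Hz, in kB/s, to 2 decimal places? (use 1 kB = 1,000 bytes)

Bit rate = 352,800 × 10 × 1 = 3,528,000 bits/s.
3,528,000 / 8 = 441,000 B/s = 441.00 kB/s.

441.00 kB/s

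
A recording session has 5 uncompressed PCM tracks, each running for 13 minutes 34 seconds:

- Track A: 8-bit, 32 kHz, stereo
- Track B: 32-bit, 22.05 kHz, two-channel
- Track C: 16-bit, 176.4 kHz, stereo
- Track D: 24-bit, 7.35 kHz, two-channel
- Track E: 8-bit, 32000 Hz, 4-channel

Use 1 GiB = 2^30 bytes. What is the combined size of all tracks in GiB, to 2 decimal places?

13 minutes 34 seconds = 814 s.
Track A: 32,000 × 814 × 1 × 2 = 52,096,000 bytes.
Track B: 22,050 × 814 × 4 × 2 = 143,589,600 bytes.
Track C: 176,400 × 814 × 2 × 2 = 574,358,400 bytes.
Track D: 7,350 × 814 × 3 × 2 = 35,897,400 bytes.
Track E: 32,000 × 814 × 1 × 4 = 104,192,000 bytes.
Total = 910,133,400 bytes = 0.85 GiB.

0.85 GiB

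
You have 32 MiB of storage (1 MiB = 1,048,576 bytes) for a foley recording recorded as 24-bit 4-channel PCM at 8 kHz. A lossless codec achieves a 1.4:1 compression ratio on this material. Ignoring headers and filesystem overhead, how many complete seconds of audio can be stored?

Uncompressed byte rate = 8,000 × 3 × 4 = 96,000 bytes/s.
After 1.4:1 compression, effective rate ≈ 68571.43 bytes/s.
Capacity = 32 × 1,048,576 = 33,554,432 bytes.
33,554,432 / effective rate ≈ 489.34 s → 489 seconds.

489 seconds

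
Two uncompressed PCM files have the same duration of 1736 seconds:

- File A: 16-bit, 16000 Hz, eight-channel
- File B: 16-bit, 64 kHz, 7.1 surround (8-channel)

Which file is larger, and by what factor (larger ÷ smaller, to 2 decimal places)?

File A: 16,000 × 2 × 8 = 256,000 bytes/s.
File B: 64,000 × 2 × 8 = 1,024,000 bytes/s.
File B is larger; ratio = 1,777,664,000 / 444,416,000 = 4.00.

File B, by a factor of 4.00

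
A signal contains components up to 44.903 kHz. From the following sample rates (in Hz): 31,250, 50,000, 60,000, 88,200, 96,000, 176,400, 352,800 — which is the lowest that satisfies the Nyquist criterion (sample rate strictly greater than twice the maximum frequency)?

96,000 Hz

Need sample rate > 2 × 44,903 = 89,806 Hz.
Lowest listed rate above 89,806 Hz is 96,000 Hz.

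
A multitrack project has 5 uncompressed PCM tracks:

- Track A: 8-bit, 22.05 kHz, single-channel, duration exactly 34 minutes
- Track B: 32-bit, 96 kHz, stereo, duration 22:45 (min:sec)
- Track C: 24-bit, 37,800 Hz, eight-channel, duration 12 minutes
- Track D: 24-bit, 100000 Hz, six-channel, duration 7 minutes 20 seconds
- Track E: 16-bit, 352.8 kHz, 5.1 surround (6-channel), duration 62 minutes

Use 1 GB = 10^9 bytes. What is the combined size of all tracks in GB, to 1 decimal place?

Track A: exactly 34 minutes = 2,040 s; 22,050 × 2,040 × 1 × 1 = 44,982,000 bytes.
Track B: 22:45 (min:sec) = 1,365 s; 96,000 × 1,365 × 4 × 2 = 1,048,320,000 bytes.
Track C: 12 minutes = 720 s; 37,800 × 720 × 3 × 8 = 653,184,000 bytes.
Track D: 7 minutes 20 seconds = 440 s; 100,000 × 440 × 3 × 6 = 792,000,000 bytes.
Track E: 62 minutes = 3,720 s; 352,800 × 3,720 × 2 × 6 = 15,748,992,000 bytes.
Total = 18,287,478,000 bytes = 18.3 GB.

18.3 GB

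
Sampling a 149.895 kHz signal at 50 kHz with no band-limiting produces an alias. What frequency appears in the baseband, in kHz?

Nyquist = 50,000/2 = 25,000 Hz; 149,895 Hz exceeds it.
Alias = |149,895 − 3×50,000| = |149,895 − 150,000| = 105 Hz = 0.105 kHz.

0.105 kHz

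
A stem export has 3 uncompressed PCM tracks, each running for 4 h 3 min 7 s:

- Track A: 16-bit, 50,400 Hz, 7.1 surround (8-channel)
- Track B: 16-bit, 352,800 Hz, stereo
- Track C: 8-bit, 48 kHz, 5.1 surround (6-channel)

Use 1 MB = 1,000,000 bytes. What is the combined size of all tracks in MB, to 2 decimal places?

4 h 3 min 7 s = 14,587 s.
Track A: 50,400 × 14,587 × 2 × 8 = 11,762,956,800 bytes.
Track B: 352,800 × 14,587 × 2 × 2 = 20,585,174,400 bytes.
Track C: 48,000 × 14,587 × 1 × 6 = 4,201,056,000 bytes.
Total = 36,549,187,200 bytes = 36549.19 MB.

36549.19 MB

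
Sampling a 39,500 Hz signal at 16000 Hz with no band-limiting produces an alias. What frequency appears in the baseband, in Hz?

Nyquist = 16,000/2 = 8,000 Hz; 39,500 Hz exceeds it.
Alias = |39,500 − 2×16,000| = |39,500 − 32,000| = 7,500 Hz.

7,500 Hz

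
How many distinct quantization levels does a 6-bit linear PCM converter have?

2^6 = 64.

64 levels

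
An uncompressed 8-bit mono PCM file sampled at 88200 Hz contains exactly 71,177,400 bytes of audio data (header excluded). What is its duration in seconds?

Byte rate = 88,200 × 1 × 1 = 88,200 bytes/s.
Duration = 71,177,400 / 88,200 = 807 s.

807 seconds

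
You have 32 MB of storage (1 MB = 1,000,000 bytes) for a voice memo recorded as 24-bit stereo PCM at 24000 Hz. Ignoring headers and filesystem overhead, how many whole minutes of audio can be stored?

Uncompressed byte rate = 24,000 × 3 × 2 = 144,000 bytes/s.
Capacity = 32 × 1,000,000 = 32,000,000 bytes.
32,000,000 / 144,000 ≈ 222.22 s → 3 minutes.

3 minutes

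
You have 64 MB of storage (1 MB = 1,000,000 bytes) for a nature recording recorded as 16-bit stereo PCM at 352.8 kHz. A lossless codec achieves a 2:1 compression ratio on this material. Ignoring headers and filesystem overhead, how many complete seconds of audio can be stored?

90 seconds

Uncompressed byte rate = 352,800 × 2 × 2 = 1,411,200 bytes/s.
After 2:1 compression, effective rate ≈ 705600 bytes/s.
Capacity = 64 × 1,000,000 = 64,000,000 bytes.
64,000,000 / effective rate ≈ 90.7 s → 90 seconds.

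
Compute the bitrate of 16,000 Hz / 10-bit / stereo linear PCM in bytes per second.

Bit rate = 16,000 × 10 × 2 = 320,000 bits/s.
320,000 / 8 = 40,000 bytes/s.

40,000 bytes/s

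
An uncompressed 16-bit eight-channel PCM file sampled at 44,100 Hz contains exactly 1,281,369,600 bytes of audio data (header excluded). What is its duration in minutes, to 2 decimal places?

Byte rate = 44,100 × 2 × 8 = 705,600 bytes/s.
Duration = 1,281,369,600 / 705,600 = 1,816 s.
1,816 s / 60 = 30.27 minutes.

30.27 minutes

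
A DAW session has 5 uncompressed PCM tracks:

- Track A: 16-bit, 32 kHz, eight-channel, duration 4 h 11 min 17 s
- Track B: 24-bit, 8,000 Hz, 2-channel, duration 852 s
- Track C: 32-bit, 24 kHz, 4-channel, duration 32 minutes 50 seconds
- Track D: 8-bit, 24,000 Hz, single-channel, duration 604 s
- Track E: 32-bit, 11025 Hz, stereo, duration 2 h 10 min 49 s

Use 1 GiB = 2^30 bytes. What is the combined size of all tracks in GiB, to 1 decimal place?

Track A: 4 h 11 min 17 s = 15,077 s; 32,000 × 15,077 × 2 × 8 = 7,719,424,000 bytes.
Track B: 8,000 × 852 × 3 × 2 = 40,896,000 bytes.
Track C: 32 minutes 50 seconds = 1,970 s; 24,000 × 1,970 × 4 × 4 = 756,480,000 bytes.
Track D: 24,000 × 604 × 1 × 1 = 14,496,000 bytes.
Track E: 2 h 10 min 49 s = 7,849 s; 11,025 × 7,849 × 4 × 2 = 692,281,800 bytes.
Total = 9,223,577,800 bytes = 8.6 GiB.

8.6 GiB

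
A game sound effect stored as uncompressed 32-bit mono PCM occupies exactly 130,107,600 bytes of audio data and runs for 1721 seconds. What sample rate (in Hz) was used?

Bytes = sample_rate × seconds × bytes_per_sample × channels.
sample_rate = 130,107,600 / (1,721 × 4 × 1) = 130,107,600 / 6,884 = 18,900 Hz.

18,900 Hz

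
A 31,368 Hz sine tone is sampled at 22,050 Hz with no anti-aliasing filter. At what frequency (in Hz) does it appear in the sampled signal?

9,318 Hz

Nyquist = 22,050/2 = 11,025 Hz; 31,368 Hz exceeds it.
Alias = |31,368 − 1×22,050| = |31,368 − 22,050| = 9,318 Hz.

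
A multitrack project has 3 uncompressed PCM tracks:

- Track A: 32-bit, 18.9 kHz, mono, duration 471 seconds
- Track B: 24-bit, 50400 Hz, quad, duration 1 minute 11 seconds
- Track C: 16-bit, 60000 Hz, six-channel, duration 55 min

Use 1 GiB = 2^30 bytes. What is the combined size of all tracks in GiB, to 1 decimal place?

2.3 GiB

Track A: 18,900 × 471 × 4 × 1 = 35,607,600 bytes.
Track B: 1 minute 11 seconds = 71 s; 50,400 × 71 × 3 × 4 = 42,940,800 bytes.
Track C: 55 min = 3,300 s; 60,000 × 3,300 × 2 × 6 = 2,376,000,000 bytes.
Total = 2,454,548,400 bytes = 2.3 GiB.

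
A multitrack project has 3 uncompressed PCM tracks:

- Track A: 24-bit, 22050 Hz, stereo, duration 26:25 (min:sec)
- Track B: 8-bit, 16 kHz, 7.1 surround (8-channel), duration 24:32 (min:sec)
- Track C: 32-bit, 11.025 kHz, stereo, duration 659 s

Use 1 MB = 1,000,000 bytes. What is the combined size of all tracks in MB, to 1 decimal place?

456.2 MB

Track A: 26:25 (min:sec) = 1,585 s; 22,050 × 1,585 × 3 × 2 = 209,695,500 bytes.
Track B: 24:32 (min:sec) = 1,472 s; 16,000 × 1,472 × 1 × 8 = 188,416,000 bytes.
Track C: 11,025 × 659 × 4 × 2 = 58,123,800 bytes.
Total = 456,235,300 bytes = 456.2 MB.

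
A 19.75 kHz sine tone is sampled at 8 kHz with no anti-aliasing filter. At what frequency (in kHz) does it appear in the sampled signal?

3.75 kHz

Nyquist = 8,000/2 = 4,000 Hz; 19,750 Hz exceeds it.
Alias = |19,750 − 2×8,000| = |19,750 − 16,000| = 3,750 Hz = 3.75 kHz.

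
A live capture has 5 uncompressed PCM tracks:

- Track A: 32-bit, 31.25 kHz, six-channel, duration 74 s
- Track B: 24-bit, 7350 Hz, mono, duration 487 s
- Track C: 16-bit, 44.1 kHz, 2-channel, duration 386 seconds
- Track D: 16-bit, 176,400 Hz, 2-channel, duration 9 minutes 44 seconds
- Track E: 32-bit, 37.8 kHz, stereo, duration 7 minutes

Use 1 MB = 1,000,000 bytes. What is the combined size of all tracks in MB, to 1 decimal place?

673.4 MB

Track A: 31,250 × 74 × 4 × 6 = 55,500,000 bytes.
Track B: 7,350 × 487 × 3 × 1 = 10,738,350 bytes.
Track C: 44,100 × 386 × 2 × 2 = 68,090,400 bytes.
Track D: 9 minutes 44 seconds = 584 s; 176,400 × 584 × 2 × 2 = 412,070,400 bytes.
Track E: 7 minutes = 420 s; 37,800 × 420 × 4 × 2 = 127,008,000 bytes.
Total = 673,407,150 bytes = 673.4 MB.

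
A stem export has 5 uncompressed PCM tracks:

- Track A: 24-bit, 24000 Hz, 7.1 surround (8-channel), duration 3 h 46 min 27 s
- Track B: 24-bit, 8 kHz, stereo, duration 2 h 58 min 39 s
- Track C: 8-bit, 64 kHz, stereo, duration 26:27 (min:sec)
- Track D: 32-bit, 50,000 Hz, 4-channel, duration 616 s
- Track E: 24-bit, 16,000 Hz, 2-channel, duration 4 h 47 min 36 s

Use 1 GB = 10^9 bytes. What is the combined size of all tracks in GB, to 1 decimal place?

Track A: 3 h 46 min 27 s = 13,587 s; 24,000 × 13,587 × 3 × 8 = 7,826,112,000 bytes.
Track B: 2 h 58 min 39 s = 10,719 s; 8,000 × 10,719 × 3 × 2 = 514,512,000 bytes.
Track C: 26:27 (min:sec) = 1,587 s; 64,000 × 1,587 × 1 × 2 = 203,136,000 bytes.
Track D: 50,000 × 616 × 4 × 4 = 492,800,000 bytes.
Track E: 4 h 47 min 36 s = 17,256 s; 16,000 × 17,256 × 3 × 2 = 1,656,576,000 bytes.
Total = 10,693,136,000 bytes = 10.7 GB.

10.7 GB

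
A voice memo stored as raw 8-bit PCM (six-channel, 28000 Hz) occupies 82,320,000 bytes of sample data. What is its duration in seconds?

Byte rate = 28,000 × 1 × 6 = 168,000 bytes/s.
Duration = 82,320,000 / 168,000 = 490 s.

490 seconds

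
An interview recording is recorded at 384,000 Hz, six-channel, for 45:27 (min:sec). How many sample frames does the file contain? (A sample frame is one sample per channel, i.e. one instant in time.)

45:27 (min:sec) = 2,727 s.
384,000 samples/s × 2,727 s = 1,047,168,000 frames.

1,047,168,000 sample frames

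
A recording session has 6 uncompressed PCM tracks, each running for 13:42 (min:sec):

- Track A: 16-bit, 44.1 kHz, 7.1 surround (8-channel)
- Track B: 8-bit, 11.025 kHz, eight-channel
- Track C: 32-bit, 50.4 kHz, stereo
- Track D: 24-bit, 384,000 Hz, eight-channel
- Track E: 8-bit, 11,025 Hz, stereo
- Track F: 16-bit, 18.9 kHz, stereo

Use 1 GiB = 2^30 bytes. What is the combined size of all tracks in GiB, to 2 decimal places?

8.05 GiB

13:42 (min:sec) = 822 s.
Track A: 44,100 × 822 × 2 × 8 = 580,003,200 bytes.
Track B: 11,025 × 822 × 1 × 8 = 72,500,400 bytes.
Track C: 50,400 × 822 × 4 × 2 = 331,430,400 bytes.
Track D: 384,000 × 822 × 3 × 8 = 7,575,552,000 bytes.
Track E: 11,025 × 822 × 1 × 2 = 18,125,100 bytes.
Track F: 18,900 × 822 × 2 × 2 = 62,143,200 bytes.
Total = 8,639,754,300 bytes = 8.05 GiB.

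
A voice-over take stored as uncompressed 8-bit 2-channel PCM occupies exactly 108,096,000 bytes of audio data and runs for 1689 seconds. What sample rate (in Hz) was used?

32,000 Hz

Bytes = sample_rate × seconds × bytes_per_sample × channels.
sample_rate = 108,096,000 / (1,689 × 1 × 2) = 108,096,000 / 3,378 = 32,000 Hz.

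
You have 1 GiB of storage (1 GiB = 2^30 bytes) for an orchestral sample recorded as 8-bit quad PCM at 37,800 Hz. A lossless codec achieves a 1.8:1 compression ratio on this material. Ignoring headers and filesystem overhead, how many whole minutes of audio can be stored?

213 minutes

Uncompressed byte rate = 37,800 × 1 × 4 = 151,200 bytes/s.
After 1.8:1 compression, effective rate ≈ 84000 bytes/s.
Capacity = 1 × 1,073,741,824 = 1,073,741,824 bytes.
1,073,741,824 / effective rate ≈ 12782.64 s → 213 minutes.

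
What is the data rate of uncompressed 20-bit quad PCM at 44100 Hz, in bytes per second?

Bit rate = 44,100 × 20 × 4 = 3,528,000 bits/s.
3,528,000 / 8 = 441,000 bytes/s.

441,000 bytes/s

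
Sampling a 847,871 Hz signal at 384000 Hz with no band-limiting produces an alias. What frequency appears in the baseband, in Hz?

79,871 Hz

Nyquist = 384,000/2 = 192,000 Hz; 847,871 Hz exceeds it.
Alias = |847,871 − 2×384,000| = |847,871 − 768,000| = 79,871 Hz.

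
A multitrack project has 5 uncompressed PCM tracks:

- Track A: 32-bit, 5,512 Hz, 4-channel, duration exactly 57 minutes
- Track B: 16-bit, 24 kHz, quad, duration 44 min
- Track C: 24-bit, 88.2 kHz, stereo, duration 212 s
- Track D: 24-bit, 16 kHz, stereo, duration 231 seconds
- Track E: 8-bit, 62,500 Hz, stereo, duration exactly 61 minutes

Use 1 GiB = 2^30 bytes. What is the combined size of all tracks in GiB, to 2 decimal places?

Track A: exactly 57 minutes = 3,420 s; 5,512 × 3,420 × 4 × 4 = 301,616,640 bytes.
Track B: 44 min = 2,640 s; 24,000 × 2,640 × 2 × 4 = 506,880,000 bytes.
Track C: 88,200 × 212 × 3 × 2 = 112,190,400 bytes.
Track D: 16,000 × 231 × 3 × 2 = 22,176,000 bytes.
Track E: exactly 61 minutes = 3,660 s; 62,500 × 3,660 × 1 × 2 = 457,500,000 bytes.
Total = 1,400,363,040 bytes = 1.30 GiB.

1.30 GiB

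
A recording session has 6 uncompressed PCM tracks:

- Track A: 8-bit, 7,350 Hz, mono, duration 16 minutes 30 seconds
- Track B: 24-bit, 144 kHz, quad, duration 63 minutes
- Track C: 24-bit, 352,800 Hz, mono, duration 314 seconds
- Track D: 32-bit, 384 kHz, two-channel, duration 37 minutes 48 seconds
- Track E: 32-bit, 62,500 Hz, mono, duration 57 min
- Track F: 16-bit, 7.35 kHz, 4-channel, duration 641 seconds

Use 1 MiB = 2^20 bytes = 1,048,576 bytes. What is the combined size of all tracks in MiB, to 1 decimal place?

14049.0 MiB

Track A: 16 minutes 30 seconds = 990 s; 7,350 × 990 × 1 × 1 = 7,276,500 bytes.
Track B: 63 minutes = 3,780 s; 144,000 × 3,780 × 3 × 4 = 6,531,840,000 bytes.
Track C: 352,800 × 314 × 3 × 1 = 332,337,600 bytes.
Track D: 37 minutes 48 seconds = 2,268 s; 384,000 × 2,268 × 4 × 2 = 6,967,296,000 bytes.
Track E: 57 min = 3,420 s; 62,500 × 3,420 × 4 × 1 = 855,000,000 bytes.
Track F: 7,350 × 641 × 2 × 4 = 37,690,800 bytes.
Total = 14,731,440,900 bytes = 14049.0 MiB.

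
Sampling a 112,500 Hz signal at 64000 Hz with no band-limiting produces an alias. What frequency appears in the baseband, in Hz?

Nyquist = 64,000/2 = 32,000 Hz; 112,500 Hz exceeds it.
Alias = |112,500 − 2×64,000| = |112,500 − 128,000| = 15,500 Hz.

15,500 Hz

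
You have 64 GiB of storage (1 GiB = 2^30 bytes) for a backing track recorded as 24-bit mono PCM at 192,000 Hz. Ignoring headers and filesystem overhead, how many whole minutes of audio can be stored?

Uncompressed byte rate = 192,000 × 3 × 1 = 576,000 bytes/s.
Capacity = 64 × 1,073,741,824 = 68,719,476,736 bytes.
68,719,476,736 / 576,000 ≈ 119304.65 s → 1,988 minutes.

1,988 minutes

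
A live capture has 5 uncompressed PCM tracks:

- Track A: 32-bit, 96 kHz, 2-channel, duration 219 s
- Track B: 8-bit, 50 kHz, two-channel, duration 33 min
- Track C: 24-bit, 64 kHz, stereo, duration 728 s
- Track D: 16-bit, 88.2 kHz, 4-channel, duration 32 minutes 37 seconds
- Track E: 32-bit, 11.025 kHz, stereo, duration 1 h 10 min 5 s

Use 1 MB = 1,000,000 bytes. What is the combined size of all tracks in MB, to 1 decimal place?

Track A: 96,000 × 219 × 4 × 2 = 168,192,000 bytes.
Track B: 33 min = 1,980 s; 50,000 × 1,980 × 1 × 2 = 198,000,000 bytes.
Track C: 64,000 × 728 × 3 × 2 = 279,552,000 bytes.
Track D: 32 minutes 37 seconds = 1,957 s; 88,200 × 1,957 × 2 × 4 = 1,380,859,200 bytes.
Track E: 1 h 10 min 5 s = 4,205 s; 11,025 × 4,205 × 4 × 2 = 370,881,000 bytes.
Total = 2,397,484,200 bytes = 2397.5 MB.

2397.5 MB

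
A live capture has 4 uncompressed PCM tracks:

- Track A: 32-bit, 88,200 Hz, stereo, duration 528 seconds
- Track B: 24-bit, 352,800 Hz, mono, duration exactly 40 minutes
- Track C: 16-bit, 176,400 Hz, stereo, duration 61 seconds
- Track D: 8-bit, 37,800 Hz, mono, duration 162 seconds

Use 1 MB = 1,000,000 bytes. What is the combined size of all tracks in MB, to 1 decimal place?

2961.9 MB

Track A: 88,200 × 528 × 4 × 2 = 372,556,800 bytes.
Track B: exactly 40 minutes = 2,400 s; 352,800 × 2,400 × 3 × 1 = 2,540,160,000 bytes.
Track C: 176,400 × 61 × 2 × 2 = 43,041,600 bytes.
Track D: 37,800 × 162 × 1 × 1 = 6,123,600 bytes.
Total = 2,961,882,000 bytes = 2961.9 MB.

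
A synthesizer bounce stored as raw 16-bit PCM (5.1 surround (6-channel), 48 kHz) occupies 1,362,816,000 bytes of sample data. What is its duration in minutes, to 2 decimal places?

Byte rate = 48,000 × 2 × 6 = 576,000 bytes/s.
Duration = 1,362,816,000 / 576,000 = 2,366 s.
2,366 s / 60 = 39.43 minutes.

39.43 minutes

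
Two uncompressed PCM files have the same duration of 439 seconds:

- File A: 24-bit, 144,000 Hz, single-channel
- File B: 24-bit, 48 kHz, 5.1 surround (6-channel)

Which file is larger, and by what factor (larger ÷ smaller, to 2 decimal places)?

File B, by a factor of 2.00

File A: 144,000 × 3 × 1 = 432,000 bytes/s.
File B: 48,000 × 3 × 6 = 864,000 bytes/s.
File B is larger; ratio = 379,296,000 / 189,648,000 = 2.00.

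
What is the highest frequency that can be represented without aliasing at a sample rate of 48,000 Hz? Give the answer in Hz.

24,000 Hz

Nyquist frequency = sample rate / 2 = 48,000 / 2 = 24,000 Hz.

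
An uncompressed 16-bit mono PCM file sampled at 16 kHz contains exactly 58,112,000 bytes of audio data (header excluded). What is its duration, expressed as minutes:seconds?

30:16

Byte rate = 16,000 × 2 × 1 = 32,000 bytes/s.
Duration = 58,112,000 / 32,000 = 1,816 s.
1,816 s = 30:16.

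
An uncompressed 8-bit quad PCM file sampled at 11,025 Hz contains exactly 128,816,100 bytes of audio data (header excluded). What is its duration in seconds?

Byte rate = 11,025 × 1 × 4 = 44,100 bytes/s.
Duration = 128,816,100 / 44,100 = 2,921 s.

2,921 seconds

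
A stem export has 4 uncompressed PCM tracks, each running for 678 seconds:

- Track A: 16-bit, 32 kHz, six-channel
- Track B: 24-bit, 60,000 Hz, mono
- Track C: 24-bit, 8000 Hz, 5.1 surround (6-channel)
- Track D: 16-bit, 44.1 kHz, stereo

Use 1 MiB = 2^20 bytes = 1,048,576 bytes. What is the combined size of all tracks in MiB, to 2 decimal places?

571.85 MiB

Track A: 32,000 × 678 × 2 × 6 = 260,352,000 bytes.
Track B: 60,000 × 678 × 3 × 1 = 122,040,000 bytes.
Track C: 8,000 × 678 × 3 × 6 = 97,632,000 bytes.
Track D: 44,100 × 678 × 2 × 2 = 119,599,200 bytes.
Total = 599,623,200 bytes = 571.85 MiB.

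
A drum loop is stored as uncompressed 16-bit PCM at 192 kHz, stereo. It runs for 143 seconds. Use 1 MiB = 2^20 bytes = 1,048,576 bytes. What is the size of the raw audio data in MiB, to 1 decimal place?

104.7 MiB

Bytes = 192,000 samples/s × 143 s × 2 bytes/sample × 2 ch = 109,824,000 bytes.
109,824,000 / 1,048,576 = 104.7 MiB.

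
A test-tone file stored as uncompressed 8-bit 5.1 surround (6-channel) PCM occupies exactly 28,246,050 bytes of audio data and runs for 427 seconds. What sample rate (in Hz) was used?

Bytes = sample_rate × seconds × bytes_per_sample × channels.
sample_rate = 28,246,050 / (427 × 1 × 6) = 28,246,050 / 2,562 = 11,025 Hz.

11,025 Hz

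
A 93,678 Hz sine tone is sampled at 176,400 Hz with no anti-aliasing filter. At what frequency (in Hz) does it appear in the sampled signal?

Nyquist = 176,400/2 = 88,200 Hz; 93,678 Hz exceeds it.
Alias = |93,678 − 1×176,400| = |93,678 − 176,400| = 82,722 Hz.

82,722 Hz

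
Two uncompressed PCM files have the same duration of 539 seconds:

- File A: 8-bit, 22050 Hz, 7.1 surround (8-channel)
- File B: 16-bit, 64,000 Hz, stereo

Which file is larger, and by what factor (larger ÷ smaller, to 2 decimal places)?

File A: 22,050 × 1 × 8 = 176,400 bytes/s.
File B: 64,000 × 2 × 2 = 256,000 bytes/s.
File B is larger; ratio = 137,984,000 / 95,079,600 = 1.45.

File B, by a factor of 1.45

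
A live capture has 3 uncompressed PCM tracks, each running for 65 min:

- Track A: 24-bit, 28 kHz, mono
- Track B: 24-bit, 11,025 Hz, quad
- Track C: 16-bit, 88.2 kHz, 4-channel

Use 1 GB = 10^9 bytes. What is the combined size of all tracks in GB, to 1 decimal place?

3.6 GB

65 min = 3,900 s.
Track A: 28,000 × 3,900 × 3 × 1 = 327,600,000 bytes.
Track B: 11,025 × 3,900 × 3 × 4 = 515,970,000 bytes.
Track C: 88,200 × 3,900 × 2 × 4 = 2,751,840,000 bytes.
Total = 3,595,410,000 bytes = 3.6 GB.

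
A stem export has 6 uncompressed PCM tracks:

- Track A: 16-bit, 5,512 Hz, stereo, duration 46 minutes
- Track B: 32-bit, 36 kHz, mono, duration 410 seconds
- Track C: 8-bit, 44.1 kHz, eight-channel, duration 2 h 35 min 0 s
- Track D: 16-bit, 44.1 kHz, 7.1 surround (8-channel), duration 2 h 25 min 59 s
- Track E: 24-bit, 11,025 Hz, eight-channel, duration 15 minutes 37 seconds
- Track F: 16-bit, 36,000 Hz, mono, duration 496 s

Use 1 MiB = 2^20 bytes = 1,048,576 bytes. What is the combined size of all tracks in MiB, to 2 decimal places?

Track A: 46 minutes = 2,760 s; 5,512 × 2,760 × 2 × 2 = 60,852,480 bytes.
Track B: 36,000 × 410 × 4 × 1 = 59,040,000 bytes.
Track C: 2 h 35 min 0 s = 9,300 s; 44,100 × 9,300 × 1 × 8 = 3,281,040,000 bytes.
Track D: 2 h 25 min 59 s = 8,759 s; 44,100 × 8,759 × 2 × 8 = 6,180,350,400 bytes.
Track E: 15 minutes 37 seconds = 937 s; 11,025 × 937 × 3 × 8 = 247,930,200 bytes.
Track F: 36,000 × 496 × 2 × 1 = 35,712,000 bytes.
Total = 9,864,925,080 bytes = 9407.93 MiB.

9407.93 MiB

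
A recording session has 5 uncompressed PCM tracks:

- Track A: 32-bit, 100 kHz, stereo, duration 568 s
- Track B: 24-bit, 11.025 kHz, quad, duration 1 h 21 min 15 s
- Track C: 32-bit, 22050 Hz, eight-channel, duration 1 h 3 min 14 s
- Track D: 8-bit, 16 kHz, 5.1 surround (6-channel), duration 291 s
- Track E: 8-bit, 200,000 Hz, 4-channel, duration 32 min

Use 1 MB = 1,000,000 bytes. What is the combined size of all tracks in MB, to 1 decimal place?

Track A: 100,000 × 568 × 4 × 2 = 454,400,000 bytes.
Track B: 1 h 21 min 15 s = 4,875 s; 11,025 × 4,875 × 3 × 4 = 644,962,500 bytes.
Track C: 1 h 3 min 14 s = 3,794 s; 22,050 × 3,794 × 4 × 8 = 2,677,046,400 bytes.
Track D: 16,000 × 291 × 1 × 6 = 27,936,000 bytes.
Track E: 32 min = 1,920 s; 200,000 × 1,920 × 1 × 4 = 1,536,000,000 bytes.
Total = 5,340,344,900 bytes = 5340.3 MB.

5340.3 MB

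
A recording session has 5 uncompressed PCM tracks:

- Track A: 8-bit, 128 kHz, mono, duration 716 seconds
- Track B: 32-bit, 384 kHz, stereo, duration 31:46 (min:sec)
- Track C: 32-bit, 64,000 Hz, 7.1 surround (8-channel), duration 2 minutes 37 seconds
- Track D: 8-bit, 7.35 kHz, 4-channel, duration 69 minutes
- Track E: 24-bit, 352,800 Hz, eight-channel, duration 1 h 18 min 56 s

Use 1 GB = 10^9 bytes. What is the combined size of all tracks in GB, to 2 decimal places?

Track A: 128,000 × 716 × 1 × 1 = 91,648,000 bytes.
Track B: 31:46 (min:sec) = 1,906 s; 384,000 × 1,906 × 4 × 2 = 5,855,232,000 bytes.
Track C: 2 minutes 37 seconds = 157 s; 64,000 × 157 × 4 × 8 = 321,536,000 bytes.
Track D: 69 minutes = 4,140 s; 7,350 × 4,140 × 1 × 4 = 121,716,000 bytes.
Track E: 1 h 18 min 56 s = 4,736 s; 352,800 × 4,736 × 3 × 8 = 40,100,659,200 bytes.
Total = 46,490,791,200 bytes = 46.49 GB.

46.49 GB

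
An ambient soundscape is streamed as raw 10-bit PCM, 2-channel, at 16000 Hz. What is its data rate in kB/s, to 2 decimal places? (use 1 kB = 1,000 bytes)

Bit rate = 16,000 × 10 × 2 = 320,000 bits/s.
320,000 / 8 = 40,000 B/s = 40.00 kB/s.

40.00 kB/s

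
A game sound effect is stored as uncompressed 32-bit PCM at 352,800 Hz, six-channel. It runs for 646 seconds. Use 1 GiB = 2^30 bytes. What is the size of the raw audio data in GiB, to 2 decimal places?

Bytes = 352,800 samples/s × 646 s × 4 bytes/sample × 6 ch = 5,469,811,200 bytes.
5,469,811,200 / 1,073,741,824 = 5.09 GiB.

5.09 GiB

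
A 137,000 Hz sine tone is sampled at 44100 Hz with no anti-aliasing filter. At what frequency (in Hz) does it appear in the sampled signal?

4,700 Hz

Nyquist = 44,100/2 = 22,050 Hz; 137,000 Hz exceeds it.
Alias = |137,000 − 3×44,100| = |137,000 − 132,300| = 4,700 Hz.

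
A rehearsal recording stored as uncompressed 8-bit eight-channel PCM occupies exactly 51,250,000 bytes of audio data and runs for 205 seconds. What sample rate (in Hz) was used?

Bytes = sample_rate × seconds × bytes_per_sample × channels.
sample_rate = 51,250,000 / (205 × 1 × 8) = 51,250,000 / 1,640 = 31,250 Hz.

31,250 Hz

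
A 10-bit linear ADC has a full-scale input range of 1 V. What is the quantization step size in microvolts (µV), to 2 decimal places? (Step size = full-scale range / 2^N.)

1 V / 2^10 = 1 / 1,024 V = 976.56 µV.

976.56 µV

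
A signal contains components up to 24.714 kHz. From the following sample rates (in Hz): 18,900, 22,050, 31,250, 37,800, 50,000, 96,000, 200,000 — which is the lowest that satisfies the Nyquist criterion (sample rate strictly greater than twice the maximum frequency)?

50,000 Hz

Need sample rate > 2 × 24,714 = 49,428 Hz.
Lowest listed rate above 49,428 Hz is 50,000 Hz.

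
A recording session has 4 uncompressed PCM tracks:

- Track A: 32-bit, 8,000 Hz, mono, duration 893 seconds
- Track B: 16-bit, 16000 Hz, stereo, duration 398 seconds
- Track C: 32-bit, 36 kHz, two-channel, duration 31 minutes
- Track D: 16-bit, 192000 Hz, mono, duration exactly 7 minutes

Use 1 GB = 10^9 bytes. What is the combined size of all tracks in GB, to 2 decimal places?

0.75 GB

Track A: 8,000 × 893 × 4 × 1 = 28,576,000 bytes.
Track B: 16,000 × 398 × 2 × 2 = 25,472,000 bytes.
Track C: 31 minutes = 1,860 s; 36,000 × 1,860 × 4 × 2 = 535,680,000 bytes.
Track D: exactly 7 minutes = 420 s; 192,000 × 420 × 2 × 1 = 161,280,000 bytes.
Total = 751,008,000 bytes = 0.75 GB.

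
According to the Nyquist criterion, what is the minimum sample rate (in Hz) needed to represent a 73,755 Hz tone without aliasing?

Minimum sample rate = 2 × 73,755 Hz = 147,510 Hz.

147,510 Hz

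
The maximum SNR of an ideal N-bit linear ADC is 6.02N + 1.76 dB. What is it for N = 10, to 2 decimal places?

61.96 dB

6.02 × 10 + 1.76 = 61.96 dB.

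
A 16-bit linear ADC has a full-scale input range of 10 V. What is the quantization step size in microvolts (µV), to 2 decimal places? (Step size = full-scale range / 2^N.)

152.59 µV

10 V / 2^16 = 10 / 65,536 V = 152.59 µV.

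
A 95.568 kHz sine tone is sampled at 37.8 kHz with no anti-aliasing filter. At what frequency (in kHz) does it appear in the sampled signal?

17.832 kHz

Nyquist = 37,800/2 = 18,900 Hz; 95,568 Hz exceeds it.
Alias = |95,568 − 3×37,800| = |95,568 − 113,400| = 17,832 Hz = 17.832 kHz.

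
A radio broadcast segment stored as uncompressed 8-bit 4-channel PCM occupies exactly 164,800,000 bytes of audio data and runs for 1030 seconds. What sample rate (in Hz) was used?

40,000 Hz

Bytes = sample_rate × seconds × bytes_per_sample × channels.
sample_rate = 164,800,000 / (1,030 × 1 × 4) = 164,800,000 / 4,120 = 40,000 Hz.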